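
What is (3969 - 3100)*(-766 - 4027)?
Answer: -4165117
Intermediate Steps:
(3969 - 3100)*(-766 - 4027) = 869*(-4793) = -4165117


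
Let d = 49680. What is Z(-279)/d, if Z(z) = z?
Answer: -31/5520 ≈ -0.0056159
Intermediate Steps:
Z(-279)/d = -279/49680 = -279*1/49680 = -31/5520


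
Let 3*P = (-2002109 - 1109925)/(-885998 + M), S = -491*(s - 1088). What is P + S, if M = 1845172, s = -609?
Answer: 1198812955730/1438761 ≈ 8.3323e+5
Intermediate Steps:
S = 833227 (S = -491*(-609 - 1088) = -491*(-1697) = 833227)
P = -1556017/1438761 (P = ((-2002109 - 1109925)/(-885998 + 1845172))/3 = (-3112034/959174)/3 = (-3112034*1/959174)/3 = (⅓)*(-1556017/479587) = -1556017/1438761 ≈ -1.0815)
P + S = -1556017/1438761 + 833227 = 1198812955730/1438761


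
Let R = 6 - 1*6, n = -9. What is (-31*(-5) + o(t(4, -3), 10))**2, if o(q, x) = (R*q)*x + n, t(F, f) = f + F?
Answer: 21316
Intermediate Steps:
t(F, f) = F + f
R = 0 (R = 6 - 6 = 0)
o(q, x) = -9 (o(q, x) = (0*q)*x - 9 = 0*x - 9 = 0 - 9 = -9)
(-31*(-5) + o(t(4, -3), 10))**2 = (-31*(-5) - 9)**2 = (155 - 9)**2 = 146**2 = 21316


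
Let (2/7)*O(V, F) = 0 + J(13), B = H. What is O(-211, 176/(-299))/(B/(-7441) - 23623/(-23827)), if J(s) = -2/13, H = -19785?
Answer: -1241076949/8413547194 ≈ -0.14751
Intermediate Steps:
J(s) = -2/13 (J(s) = -2*1/13 = -2/13)
B = -19785
O(V, F) = -7/13 (O(V, F) = 7*(0 - 2/13)/2 = (7/2)*(-2/13) = -7/13)
O(-211, 176/(-299))/(B/(-7441) - 23623/(-23827)) = -7/(13*(-19785/(-7441) - 23623/(-23827))) = -7/(13*(-19785*(-1/7441) - 23623*(-1/23827))) = -7/(13*(19785/7441 + 23623/23827)) = -7/(13*647195938/177296707) = -7/13*177296707/647195938 = -1241076949/8413547194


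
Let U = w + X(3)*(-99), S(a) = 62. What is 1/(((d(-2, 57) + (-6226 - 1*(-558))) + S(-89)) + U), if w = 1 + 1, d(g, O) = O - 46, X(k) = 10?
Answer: -1/6583 ≈ -0.00015191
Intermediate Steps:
d(g, O) = -46 + O
w = 2
U = -988 (U = 2 + 10*(-99) = 2 - 990 = -988)
1/(((d(-2, 57) + (-6226 - 1*(-558))) + S(-89)) + U) = 1/((((-46 + 57) + (-6226 - 1*(-558))) + 62) - 988) = 1/(((11 + (-6226 + 558)) + 62) - 988) = 1/(((11 - 5668) + 62) - 988) = 1/((-5657 + 62) - 988) = 1/(-5595 - 988) = 1/(-6583) = -1/6583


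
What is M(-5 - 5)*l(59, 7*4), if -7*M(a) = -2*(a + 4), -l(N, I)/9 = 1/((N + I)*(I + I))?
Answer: 9/2842 ≈ 0.0031668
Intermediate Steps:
l(N, I) = -9/(2*I*(I + N)) (l(N, I) = -9*1/((I + I)*(N + I)) = -9*1/(2*I*(I + N)) = -9/(2*I*(I + N)))
M(a) = 8/7 + 2*a/7 (M(a) = -(-2)*(a + 4)/7 = -(-2)*(4 + a)/7 = -(-8 - 2*a)/7 = 8/7 + 2*a/7)
M(-5 - 5)*l(59, 7*4) = (8/7 + 2*(-5 - 5)/7)*(-9/(2*(7*4)*(7*4 + 59))) = (8/7 + (2/7)*(-10))*(-9/2/(28*(28 + 59))) = (8/7 - 20/7)*(-9/2*1/28/87) = -(-54)/(7*28*87) = -12/7*(-3/1624) = 9/2842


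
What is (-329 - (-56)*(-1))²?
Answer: 148225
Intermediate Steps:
(-329 - (-56)*(-1))² = (-329 - 7*8)² = (-329 - 56)² = (-385)² = 148225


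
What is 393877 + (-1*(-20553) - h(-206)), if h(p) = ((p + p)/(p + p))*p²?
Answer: 371994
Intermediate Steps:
h(p) = p² (h(p) = ((2*p)/((2*p)))*p² = ((2*p)*(1/(2*p)))*p² = 1*p² = p²)
393877 + (-1*(-20553) - h(-206)) = 393877 + (-1*(-20553) - 1*(-206)²) = 393877 + (20553 - 1*42436) = 393877 + (20553 - 42436) = 393877 - 21883 = 371994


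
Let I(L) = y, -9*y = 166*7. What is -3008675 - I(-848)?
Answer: -27076913/9 ≈ -3.0085e+6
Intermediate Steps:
y = -1162/9 (y = -166*7/9 = -1/9*1162 = -1162/9 ≈ -129.11)
I(L) = -1162/9
-3008675 - I(-848) = -3008675 - 1*(-1162/9) = -3008675 + 1162/9 = -27076913/9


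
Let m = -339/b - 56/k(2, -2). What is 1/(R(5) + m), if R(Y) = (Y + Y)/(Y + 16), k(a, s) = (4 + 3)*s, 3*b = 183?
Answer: -1281/1385 ≈ -0.92491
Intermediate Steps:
b = 61 (b = (⅓)*183 = 61)
k(a, s) = 7*s
R(Y) = 2*Y/(16 + Y) (R(Y) = (2*Y)/(16 + Y) = 2*Y/(16 + Y))
m = -95/61 (m = -339/61 - 56/(7*(-2)) = -339*1/61 - 56/(-14) = -339/61 - 56*(-1/14) = -339/61 + 4 = -95/61 ≈ -1.5574)
1/(R(5) + m) = 1/(2*5/(16 + 5) - 95/61) = 1/(2*5/21 - 95/61) = 1/(2*5*(1/21) - 95/61) = 1/(10/21 - 95/61) = 1/(-1385/1281) = -1281/1385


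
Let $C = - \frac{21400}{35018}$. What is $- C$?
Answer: $\frac{10700}{17509} \approx 0.61111$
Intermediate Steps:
$C = - \frac{10700}{17509}$ ($C = \left(-21400\right) \frac{1}{35018} = - \frac{10700}{17509} \approx -0.61111$)
$- C = \left(-1\right) \left(- \frac{10700}{17509}\right) = \frac{10700}{17509}$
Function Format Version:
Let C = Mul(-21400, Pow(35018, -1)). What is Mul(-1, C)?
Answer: Rational(10700, 17509) ≈ 0.61111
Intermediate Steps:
C = Rational(-10700, 17509) (C = Mul(-21400, Rational(1, 35018)) = Rational(-10700, 17509) ≈ -0.61111)
Mul(-1, C) = Mul(-1, Rational(-10700, 17509)) = Rational(10700, 17509)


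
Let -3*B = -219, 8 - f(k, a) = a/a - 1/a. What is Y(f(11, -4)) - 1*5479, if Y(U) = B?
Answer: -5406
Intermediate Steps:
f(k, a) = 7 + 1/a (f(k, a) = 8 - (a/a - 1/a) = 8 - (1 - 1/a) = 8 + (-1 + 1/a) = 7 + 1/a)
B = 73 (B = -⅓*(-219) = 73)
Y(U) = 73
Y(f(11, -4)) - 1*5479 = 73 - 1*5479 = 73 - 5479 = -5406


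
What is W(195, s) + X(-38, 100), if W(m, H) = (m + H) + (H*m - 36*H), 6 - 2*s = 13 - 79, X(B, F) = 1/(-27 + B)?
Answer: 387074/65 ≈ 5955.0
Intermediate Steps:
s = 36 (s = 3 - (13 - 79)/2 = 3 - ½*(-66) = 3 + 33 = 36)
W(m, H) = m - 35*H + H*m (W(m, H) = (H + m) + (-36*H + H*m) = m - 35*H + H*m)
W(195, s) + X(-38, 100) = (195 - 35*36 + 36*195) + 1/(-27 - 38) = (195 - 1260 + 7020) + 1/(-65) = 5955 - 1/65 = 387074/65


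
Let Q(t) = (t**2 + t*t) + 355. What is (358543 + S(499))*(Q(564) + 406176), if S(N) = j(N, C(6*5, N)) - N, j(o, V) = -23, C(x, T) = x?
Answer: 373316731183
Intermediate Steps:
S(N) = -23 - N
Q(t) = 355 + 2*t**2 (Q(t) = (t**2 + t**2) + 355 = 2*t**2 + 355 = 355 + 2*t**2)
(358543 + S(499))*(Q(564) + 406176) = (358543 + (-23 - 1*499))*((355 + 2*564**2) + 406176) = (358543 + (-23 - 499))*((355 + 2*318096) + 406176) = (358543 - 522)*((355 + 636192) + 406176) = 358021*(636547 + 406176) = 358021*1042723 = 373316731183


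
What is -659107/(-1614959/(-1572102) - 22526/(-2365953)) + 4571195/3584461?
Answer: -2929169415615814375240819/4607621807388420973 ≈ -6.3572e+5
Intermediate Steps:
-659107/(-1614959/(-1572102) - 22526/(-2365953)) + 4571195/3584461 = -659107/(-1614959*(-1/1572102) - 22526*(-1/2365953)) + 4571195*(1/3584461) = -659107/(1614959/1572102 + 22526/2365953) + 4571195/3584461 = -659107/1285443420193/1239839814402 + 4571195/3584461 = -659107*1239839814402/1285443420193 + 4571195/3584461 = -817187100551059014/1285443420193 + 4571195/3584461 = -2929169415615814375240819/4607621807388420973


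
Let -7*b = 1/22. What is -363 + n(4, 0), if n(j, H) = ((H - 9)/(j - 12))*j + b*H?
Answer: -717/2 ≈ -358.50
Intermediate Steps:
b = -1/154 (b = -⅐/22 = -⅐*1/22 = -1/154 ≈ -0.0064935)
n(j, H) = -H/154 + j*(-9 + H)/(-12 + j) (n(j, H) = ((H - 9)/(j - 12))*j - H/154 = ((-9 + H)/(-12 + j))*j - H/154 = j*(-9 + H)/(-12 + j) - H/154 = -H/154 + j*(-9 + H)/(-12 + j))
-363 + n(4, 0) = -363 + 3*(-462*4 + 4*0 + 51*0*4)/(154*(-12 + 4)) = -363 + (3/154)*(-1848 + 0 + 0)/(-8) = -363 + (3/154)*(-⅛)*(-1848) = -363 + 9/2 = -717/2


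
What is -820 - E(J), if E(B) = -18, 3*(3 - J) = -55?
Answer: -802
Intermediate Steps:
J = 64/3 (J = 3 - 1/3*(-55) = 3 + 55/3 = 64/3 ≈ 21.333)
-820 - E(J) = -820 - 1*(-18) = -820 + 18 = -802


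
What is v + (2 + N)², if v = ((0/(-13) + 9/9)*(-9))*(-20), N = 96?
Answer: 9784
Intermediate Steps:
v = 180 (v = ((0*(-1/13) + 9*(⅑))*(-9))*(-20) = ((0 + 1)*(-9))*(-20) = (1*(-9))*(-20) = -9*(-20) = 180)
v + (2 + N)² = 180 + (2 + 96)² = 180 + 98² = 180 + 9604 = 9784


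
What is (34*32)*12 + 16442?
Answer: 29498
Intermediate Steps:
(34*32)*12 + 16442 = 1088*12 + 16442 = 13056 + 16442 = 29498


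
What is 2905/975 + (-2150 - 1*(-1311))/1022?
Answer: 430177/199290 ≈ 2.1585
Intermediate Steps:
2905/975 + (-2150 - 1*(-1311))/1022 = 2905*(1/975) + (-2150 + 1311)*(1/1022) = 581/195 - 839*1/1022 = 581/195 - 839/1022 = 430177/199290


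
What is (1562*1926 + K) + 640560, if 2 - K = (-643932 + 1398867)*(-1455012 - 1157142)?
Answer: 1972010128964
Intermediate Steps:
K = 1972006479992 (K = 2 - (-643932 + 1398867)*(-1455012 - 1157142) = 2 - 754935*(-2612154) = 2 - 1*(-1972006479990) = 2 + 1972006479990 = 1972006479992)
(1562*1926 + K) + 640560 = (1562*1926 + 1972006479992) + 640560 = (3008412 + 1972006479992) + 640560 = 1972009488404 + 640560 = 1972010128964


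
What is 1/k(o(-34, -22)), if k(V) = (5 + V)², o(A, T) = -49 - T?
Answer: 1/484 ≈ 0.0020661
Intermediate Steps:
1/k(o(-34, -22)) = 1/((5 + (-49 - 1*(-22)))²) = 1/((5 + (-49 + 22))²) = 1/((5 - 27)²) = 1/((-22)²) = 1/484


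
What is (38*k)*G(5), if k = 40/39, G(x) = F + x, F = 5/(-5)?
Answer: 6080/39 ≈ 155.90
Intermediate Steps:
F = -1 (F = 5*(-1/5) = -1)
G(x) = -1 + x
k = 40/39 (k = 40*(1/39) = 40/39 ≈ 1.0256)
(38*k)*G(5) = (38*(40/39))*(-1 + 5) = (1520/39)*4 = 6080/39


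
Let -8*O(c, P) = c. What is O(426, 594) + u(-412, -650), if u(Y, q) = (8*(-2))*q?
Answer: 41387/4 ≈ 10347.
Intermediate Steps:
O(c, P) = -c/8
u(Y, q) = -16*q
O(426, 594) + u(-412, -650) = -1/8*426 - 16*(-650) = -213/4 + 10400 = 41387/4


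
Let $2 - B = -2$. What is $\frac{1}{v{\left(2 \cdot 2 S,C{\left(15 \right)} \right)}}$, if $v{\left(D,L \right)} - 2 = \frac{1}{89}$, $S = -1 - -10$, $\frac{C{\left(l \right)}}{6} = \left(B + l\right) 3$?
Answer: $\frac{89}{179} \approx 0.49721$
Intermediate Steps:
$B = 4$ ($B = 2 - -2 = 2 + 2 = 4$)
$C{\left(l \right)} = 72 + 18 l$ ($C{\left(l \right)} = 6 \left(4 + l\right) 3 = 6 \left(12 + 3 l\right) = 72 + 18 l$)
$S = 9$ ($S = -1 + 10 = 9$)
$v{\left(D,L \right)} = \frac{179}{89}$ ($v{\left(D,L \right)} = 2 + \frac{1}{89} = \frac{179}{89}$)
$\frac{1}{v{\left(2 \cdot 2 S,C{\left(15 \right)} \right)}} = \frac{1}{\frac{179}{89}} = \frac{89}{179}$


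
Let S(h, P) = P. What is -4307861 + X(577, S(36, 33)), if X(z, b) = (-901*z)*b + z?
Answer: -21463225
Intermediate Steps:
X(z, b) = z - 901*b*z (X(z, b) = -901*b*z + z = z - 901*b*z)
-4307861 + X(577, S(36, 33)) = -4307861 + 577*(1 - 901*33) = -4307861 + 577*(1 - 29733) = -4307861 + 577*(-29732) = -4307861 - 17155364 = -21463225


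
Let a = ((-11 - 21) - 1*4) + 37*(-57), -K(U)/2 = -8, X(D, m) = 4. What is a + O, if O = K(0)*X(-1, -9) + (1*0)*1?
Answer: -2081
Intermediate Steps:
K(U) = 16 (K(U) = -2*(-8) = 16)
O = 64 (O = 16*4 + (1*0)*1 = 64 + 0*1 = 64 + 0 = 64)
a = -2145 (a = (-32 - 4) - 2109 = -36 - 2109 = -2145)
a + O = -2145 + 64 = -2081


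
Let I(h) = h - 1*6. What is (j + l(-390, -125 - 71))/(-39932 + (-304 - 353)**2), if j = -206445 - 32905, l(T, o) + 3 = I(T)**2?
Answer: -82537/391717 ≈ -0.21071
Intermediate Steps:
I(h) = -6 + h (I(h) = h - 6 = -6 + h)
l(T, o) = -3 + (-6 + T)**2
j = -239350
(j + l(-390, -125 - 71))/(-39932 + (-304 - 353)**2) = (-239350 + (-3 + (-6 - 390)**2))/(-39932 + (-304 - 353)**2) = (-239350 + (-3 + (-396)**2))/(-39932 + (-657)**2) = (-239350 + (-3 + 156816))/(-39932 + 431649) = (-239350 + 156813)/391717 = -82537*1/391717 = -82537/391717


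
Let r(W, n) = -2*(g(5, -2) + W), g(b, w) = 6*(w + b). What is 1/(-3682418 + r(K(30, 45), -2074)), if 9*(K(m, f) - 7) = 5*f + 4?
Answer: -9/33142670 ≈ -2.7155e-7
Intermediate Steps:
g(b, w) = 6*b + 6*w (g(b, w) = 6*(b + w) = 6*b + 6*w)
K(m, f) = 67/9 + 5*f/9 (K(m, f) = 7 + (5*f + 4)/9 = 7 + (4 + 5*f)/9 = 7 + (4/9 + 5*f/9) = 67/9 + 5*f/9)
r(W, n) = -36 - 2*W (r(W, n) = -2*((6*5 + 6*(-2)) + W) = -2*((30 - 12) + W) = -2*(18 + W) = -36 - 2*W)
1/(-3682418 + r(K(30, 45), -2074)) = 1/(-3682418 + (-36 - 2*(67/9 + (5/9)*45))) = 1/(-3682418 + (-36 - 2*(67/9 + 25))) = 1/(-3682418 + (-36 - 2*292/9)) = 1/(-3682418 + (-36 - 584/9)) = 1/(-3682418 - 908/9) = 1/(-33142670/9) = -9/33142670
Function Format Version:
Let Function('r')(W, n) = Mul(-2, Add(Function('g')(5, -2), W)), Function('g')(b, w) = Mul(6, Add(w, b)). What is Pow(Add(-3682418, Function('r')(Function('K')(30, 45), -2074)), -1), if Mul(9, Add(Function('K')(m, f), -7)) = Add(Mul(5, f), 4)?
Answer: Rational(-9, 33142670) ≈ -2.7155e-7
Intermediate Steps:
Function('g')(b, w) = Add(Mul(6, b), Mul(6, w)) (Function('g')(b, w) = Mul(6, Add(b, w)) = Add(Mul(6, b), Mul(6, w)))
Function('K')(m, f) = Add(Rational(67, 9), Mul(Rational(5, 9), f)) (Function('K')(m, f) = Add(7, Mul(Rational(1, 9), Add(Mul(5, f), 4))) = Add(7, Mul(Rational(1, 9), Add(4, Mul(5, f)))) = Add(7, Add(Rational(4, 9), Mul(Rational(5, 9), f))) = Add(Rational(67, 9), Mul(Rational(5, 9), f)))
Function('r')(W, n) = Add(-36, Mul(-2, W)) (Function('r')(W, n) = Mul(-2, Add(Add(Mul(6, 5), Mul(6, -2)), W)) = Mul(-2, Add(Add(30, -12), W)) = Mul(-2, Add(18, W)) = Add(-36, Mul(-2, W)))
Pow(Add(-3682418, Function('r')(Function('K')(30, 45), -2074)), -1) = Pow(Add(-3682418, Add(-36, Mul(-2, Add(Rational(67, 9), Mul(Rational(5, 9), 45))))), -1) = Pow(Add(-3682418, Add(-36, Mul(-2, Add(Rational(67, 9), 25)))), -1) = Pow(Add(-3682418, Add(-36, Mul(-2, Rational(292, 9)))), -1) = Pow(Add(-3682418, Add(-36, Rational(-584, 9))), -1) = Pow(Add(-3682418, Rational(-908, 9)), -1) = Pow(Rational(-33142670, 9), -1) = Rational(-9, 33142670)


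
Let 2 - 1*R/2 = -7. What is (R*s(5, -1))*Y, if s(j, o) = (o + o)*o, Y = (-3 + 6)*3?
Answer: 324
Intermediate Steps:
R = 18 (R = 4 - 2*(-7) = 4 + 14 = 18)
Y = 9 (Y = 3*3 = 9)
s(j, o) = 2*o**2 (s(j, o) = (2*o)*o = 2*o**2)
(R*s(5, -1))*Y = (18*(2*(-1)**2))*9 = (18*(2*1))*9 = (18*2)*9 = 36*9 = 324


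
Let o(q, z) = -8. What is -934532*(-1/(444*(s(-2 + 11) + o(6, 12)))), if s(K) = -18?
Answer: -233633/2886 ≈ -80.954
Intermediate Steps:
-934532*(-1/(444*(s(-2 + 11) + o(6, 12)))) = -934532*(-1/(444*(-18 - 8))) = -934532/((-444*(-26))) = -934532/11544 = -934532*1/11544 = -233633/2886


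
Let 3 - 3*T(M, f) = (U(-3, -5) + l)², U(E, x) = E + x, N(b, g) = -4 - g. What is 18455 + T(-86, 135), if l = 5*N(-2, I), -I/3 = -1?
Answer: 53519/3 ≈ 17840.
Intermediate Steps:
I = 3 (I = -3*(-1) = 3)
l = -35 (l = 5*(-4 - 1*3) = 5*(-4 - 3) = 5*(-7) = -35)
T(M, f) = -1846/3 (T(M, f) = 1 - ((-3 - 5) - 35)²/3 = 1 - (-8 - 35)²/3 = 1 - ⅓*(-43)² = 1 - ⅓*1849 = 1 - 1849/3 = -1846/3)
18455 + T(-86, 135) = 18455 - 1846/3 = 53519/3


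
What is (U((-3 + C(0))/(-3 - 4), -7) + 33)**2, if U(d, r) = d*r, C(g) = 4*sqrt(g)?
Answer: 900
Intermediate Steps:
(U((-3 + C(0))/(-3 - 4), -7) + 33)**2 = (((-3 + 4*sqrt(0))/(-3 - 4))*(-7) + 33)**2 = (((-3 + 4*0)/(-7))*(-7) + 33)**2 = (((-3 + 0)*(-1/7))*(-7) + 33)**2 = (-3*(-1/7)*(-7) + 33)**2 = ((3/7)*(-7) + 33)**2 = (-3 + 33)**2 = 30**2 = 900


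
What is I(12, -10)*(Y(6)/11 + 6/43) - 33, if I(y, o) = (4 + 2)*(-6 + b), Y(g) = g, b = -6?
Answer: -38937/473 ≈ -82.319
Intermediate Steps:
I(y, o) = -72 (I(y, o) = (4 + 2)*(-6 - 6) = 6*(-12) = -72)
I(12, -10)*(Y(6)/11 + 6/43) - 33 = -72*(6/11 + 6/43) - 33 = -72*324/473 - 33 = -23328/473 - 33 = -38937/473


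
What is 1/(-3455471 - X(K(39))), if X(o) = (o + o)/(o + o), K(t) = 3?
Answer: -1/3455472 ≈ -2.8940e-7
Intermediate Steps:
X(o) = 1 (X(o) = (2*o)/((2*o)) = (2*o)*(1/(2*o)) = 1)
1/(-3455471 - X(K(39))) = 1/(-3455471 - 1*1) = 1/(-3455471 - 1) = 1/(-3455472) = -1/3455472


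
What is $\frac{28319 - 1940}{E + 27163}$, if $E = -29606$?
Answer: $- \frac{26379}{2443} \approx -10.798$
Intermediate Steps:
$\frac{28319 - 1940}{E + 27163} = \frac{28319 - 1940}{-29606 + 27163} = \frac{26379}{-2443} = 26379 \left(- \frac{1}{2443}\right) = - \frac{26379}{2443}$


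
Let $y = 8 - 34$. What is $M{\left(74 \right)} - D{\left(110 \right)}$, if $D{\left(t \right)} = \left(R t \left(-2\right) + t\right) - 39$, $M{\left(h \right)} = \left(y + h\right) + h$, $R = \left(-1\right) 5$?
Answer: $-1049$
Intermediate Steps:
$R = -5$
$y = -26$
$M{\left(h \right)} = -26 + 2 h$ ($M{\left(h \right)} = \left(-26 + h\right) + h = -26 + 2 h$)
$D{\left(t \right)} = -39 + 11 t$ ($D{\left(t \right)} = \left(- 5 t \left(-2\right) + t\right) - 39 = \left(10 t + t\right) - 39 = 11 t - 39 = -39 + 11 t$)
$M{\left(74 \right)} - D{\left(110 \right)} = \left(-26 + 2 \cdot 74\right) - \left(-39 + 11 \cdot 110\right) = \left(-26 + 148\right) - \left(-39 + 1210\right) = 122 - 1171 = -1049$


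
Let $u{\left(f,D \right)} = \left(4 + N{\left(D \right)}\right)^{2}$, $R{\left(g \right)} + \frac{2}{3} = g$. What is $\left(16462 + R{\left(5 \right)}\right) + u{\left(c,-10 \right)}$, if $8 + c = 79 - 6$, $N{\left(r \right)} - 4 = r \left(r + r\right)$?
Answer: $\frac{179191}{3} \approx 59730.0$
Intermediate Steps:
$N{\left(r \right)} = 4 + 2 r^{2}$ ($N{\left(r \right)} = 4 + r \left(r + r\right) = 4 + r 2 r = 4 + 2 r^{2}$)
$R{\left(g \right)} = - \frac{2}{3} + g$
$c = 65$ ($c = -8 + \left(79 - 6\right) = -8 + 73 = 65$)
$u{\left(f,D \right)} = \left(8 + 2 D^{2}\right)^{2}$ ($u{\left(f,D \right)} = \left(4 + \left(4 + 2 D^{2}\right)\right)^{2} = \left(8 + 2 D^{2}\right)^{2}$)
$\left(16462 + R{\left(5 \right)}\right) + u{\left(c,-10 \right)} = \left(16462 + \left(- \frac{2}{3} + 5\right)\right) + 4 \left(4 + \left(-10\right)^{2}\right)^{2} = \left(16462 + \frac{13}{3}\right) + 4 \left(4 + 100\right)^{2} = \frac{49399}{3} + 4 \cdot 104^{2} = \frac{49399}{3} + 4 \cdot 10816 = \frac{49399}{3} + 43264 = \frac{179191}{3}$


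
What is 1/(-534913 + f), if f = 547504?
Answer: 1/12591 ≈ 7.9422e-5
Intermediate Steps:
1/(-534913 + f) = 1/(-534913 + 547504) = 1/12591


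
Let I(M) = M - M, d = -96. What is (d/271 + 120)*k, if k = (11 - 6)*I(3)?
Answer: 0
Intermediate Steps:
I(M) = 0
k = 0 (k = (11 - 6)*0 = 5*0 = 0)
(d/271 + 120)*k = (-96/271 + 120)*0 = (32424/271)*0 = 0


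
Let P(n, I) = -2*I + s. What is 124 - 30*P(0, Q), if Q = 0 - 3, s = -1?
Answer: -26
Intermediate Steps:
Q = -3
P(n, I) = -1 - 2*I (P(n, I) = -2*I - 1 = -1 - 2*I)
124 - 30*P(0, Q) = 124 - 30*(-1 - 2*(-3)) = 124 - 30*(-1 + 6) = 124 - 30*5 = 124 - 150 = -26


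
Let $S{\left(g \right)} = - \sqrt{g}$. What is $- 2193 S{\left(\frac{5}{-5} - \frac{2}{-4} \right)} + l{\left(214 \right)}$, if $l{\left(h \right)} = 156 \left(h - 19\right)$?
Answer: $30420 + \frac{2193 i \sqrt{2}}{2} \approx 30420.0 + 1550.7 i$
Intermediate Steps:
$l{\left(h \right)} = -2964 + 156 h$ ($l{\left(h \right)} = 156 \left(-19 + h\right) = -2964 + 156 h$)
$- 2193 S{\left(\frac{5}{-5} - \frac{2}{-4} \right)} + l{\left(214 \right)} = - 2193 \left(- \sqrt{\frac{5}{-5} - \frac{2}{-4}}\right) + \left(-2964 + 156 \cdot 214\right) = - 2193 \left(- \sqrt{5 \left(- \frac{1}{5}\right) - - \frac{1}{2}}\right) + \left(-2964 + 33384\right) = - 2193 \left(- \sqrt{-1 + \frac{1}{2}}\right) + 30420 = - 2193 \left(- \sqrt{- \frac{1}{2}}\right) + 30420 = - 2193 \left(- \frac{i \sqrt{2}}{2}\right) + 30420 = \frac{2193 i \sqrt{2}}{2} + 30420 = 30420 + \frac{2193 i \sqrt{2}}{2}$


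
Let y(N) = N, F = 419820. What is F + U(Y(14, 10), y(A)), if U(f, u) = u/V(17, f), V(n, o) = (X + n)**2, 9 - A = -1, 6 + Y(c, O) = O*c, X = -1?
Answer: 53736965/128 ≈ 4.1982e+5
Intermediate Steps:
Y(c, O) = -6 + O*c
A = 10 (A = 9 - 1*(-1) = 9 + 1 = 10)
V(n, o) = (-1 + n)**2
U(f, u) = u/256 (U(f, u) = u/((-1 + 17)**2) = u/(16**2) = u/256)
F + U(Y(14, 10), y(A)) = 419820 + (1/256)*10 = 419820 + 5/128 = 53736965/128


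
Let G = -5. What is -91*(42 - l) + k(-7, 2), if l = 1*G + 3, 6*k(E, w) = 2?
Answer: -12011/3 ≈ -4003.7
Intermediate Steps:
k(E, w) = 1/3 (k(E, w) = (1/6)*2 = 1/3)
l = -2 (l = 1*(-5) + 3 = -5 + 3 = -2)
-91*(42 - l) + k(-7, 2) = -91*(42 - 1*(-2)) + 1/3 = -91*(42 + 2) + 1/3 = -91*44 + 1/3 = -4004 + 1/3 = -12011/3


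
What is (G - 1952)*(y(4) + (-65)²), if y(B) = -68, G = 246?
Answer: -7091842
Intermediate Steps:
(G - 1952)*(y(4) + (-65)²) = (246 - 1952)*(-68 + (-65)²) = -1706*(-68 + 4225) = -1706*4157 = -7091842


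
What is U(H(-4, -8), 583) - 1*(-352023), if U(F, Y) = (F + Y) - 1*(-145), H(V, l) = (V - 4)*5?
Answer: 352711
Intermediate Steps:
H(V, l) = -20 + 5*V (H(V, l) = (-4 + V)*5 = -20 + 5*V)
U(F, Y) = 145 + F + Y (U(F, Y) = (F + Y) + 145 = 145 + F + Y)
U(H(-4, -8), 583) - 1*(-352023) = (145 + (-20 + 5*(-4)) + 583) - 1*(-352023) = (145 + (-20 - 20) + 583) + 352023 = (145 - 40 + 583) + 352023 = 688 + 352023 = 352711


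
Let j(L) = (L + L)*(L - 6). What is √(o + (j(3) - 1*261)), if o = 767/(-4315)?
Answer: 2*I*√1299518345/4315 ≈ 16.709*I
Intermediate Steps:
j(L) = 2*L*(-6 + L) (j(L) = (2*L)*(-6 + L) = 2*L*(-6 + L))
o = -767/4315 (o = 767*(-1/4315) = -767/4315 ≈ -0.17775)
√(o + (j(3) - 1*261)) = √(-767/4315 + (2*3*(-6 + 3) - 1*261)) = √(-767/4315 + (2*3*(-3) - 261)) = √(-767/4315 + (-18 - 261)) = √(-767/4315 - 279) = √(-1204652/4315) = 2*I*√1299518345/4315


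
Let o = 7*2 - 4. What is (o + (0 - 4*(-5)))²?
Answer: 900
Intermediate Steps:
o = 10 (o = 14 - 4 = 10)
(o + (0 - 4*(-5)))² = (10 + (0 - 4*(-5)))² = (10 + (0 + 20))² = (10 + 20)² = 30² = 900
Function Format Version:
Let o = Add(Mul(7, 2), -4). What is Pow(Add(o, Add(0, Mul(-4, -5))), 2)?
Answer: 900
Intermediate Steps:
o = 10 (o = Add(14, -4) = 10)
Pow(Add(o, Add(0, Mul(-4, -5))), 2) = Pow(Add(10, Add(0, Mul(-4, -5))), 2) = Pow(Add(10, Add(0, 20)), 2) = Pow(Add(10, 20), 2) = Pow(30, 2) = 900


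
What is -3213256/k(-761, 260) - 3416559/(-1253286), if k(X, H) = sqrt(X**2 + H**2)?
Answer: 1138853/417762 - 3213256*sqrt(646721)/646721 ≈ -3992.9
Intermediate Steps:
k(X, H) = sqrt(H**2 + X**2)
-3213256/k(-761, 260) - 3416559/(-1253286) = -3213256/sqrt(260**2 + (-761)**2) - 3416559/(-1253286) = -3213256/sqrt(67600 + 579121) - 3416559*(-1/1253286) = -3213256*sqrt(646721)/646721 + 1138853/417762 = 1138853/417762 - 3213256*sqrt(646721)/646721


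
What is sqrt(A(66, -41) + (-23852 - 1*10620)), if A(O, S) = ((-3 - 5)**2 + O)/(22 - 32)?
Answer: 11*I*sqrt(285) ≈ 185.7*I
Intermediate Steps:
A(O, S) = -32/5 - O/10 (A(O, S) = ((-8)**2 + O)/(-10) = (64 + O)*(-1/10) = -32/5 - O/10)
sqrt(A(66, -41) + (-23852 - 1*10620)) = sqrt((-32/5 - 1/10*66) + (-23852 - 1*10620)) = sqrt((-32/5 - 33/5) + (-23852 - 10620)) = sqrt(-13 - 34472) = sqrt(-34485) = 11*I*sqrt(285)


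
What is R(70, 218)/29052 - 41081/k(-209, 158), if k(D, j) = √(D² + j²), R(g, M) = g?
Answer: 35/14526 - 41081*√68645/68645 ≈ -156.79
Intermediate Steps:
R(70, 218)/29052 - 41081/k(-209, 158) = 70/29052 - 41081/√((-209)² + 158²) = 70*(1/29052) - 41081/√(43681 + 24964) = 35/14526 - 41081*√68645/68645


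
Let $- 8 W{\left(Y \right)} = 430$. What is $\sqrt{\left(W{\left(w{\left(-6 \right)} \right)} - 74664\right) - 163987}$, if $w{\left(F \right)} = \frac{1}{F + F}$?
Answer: $\frac{3 i \sqrt{106091}}{2} \approx 488.57 i$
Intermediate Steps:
$w{\left(F \right)} = \frac{1}{2 F}$
$W{\left(Y \right)} = - \frac{215}{4}$ ($W{\left(Y \right)} = \left(- \frac{1}{8}\right) 430 = - \frac{215}{4}$)
$\sqrt{\left(W{\left(w{\left(-6 \right)} \right)} - 74664\right) - 163987} = \sqrt{\left(- \frac{215}{4} - 74664\right) - 163987} = \sqrt{- \frac{298871}{4} - 163987} = \sqrt{- \frac{954819}{4}} = \frac{3 i \sqrt{106091}}{2}$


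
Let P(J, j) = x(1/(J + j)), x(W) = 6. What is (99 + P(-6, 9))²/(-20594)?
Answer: -1575/2942 ≈ -0.53535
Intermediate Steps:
P(J, j) = 6
(99 + P(-6, 9))²/(-20594) = (99 + 6)²/(-20594) = 105²*(-1/20594) = 11025*(-1/20594) = -1575/2942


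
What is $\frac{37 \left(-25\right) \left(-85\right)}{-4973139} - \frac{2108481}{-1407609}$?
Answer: $\frac{1152788426026}{777803912739} \approx 1.4821$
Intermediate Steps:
$\frac{37 \left(-25\right) \left(-85\right)}{-4973139} - \frac{2108481}{-1407609} = \left(-925\right) \left(-85\right) \left(- \frac{1}{4973139}\right) - - \frac{702827}{469203} = 78625 \left(- \frac{1}{4973139}\right) + \frac{702827}{469203} = - \frac{78625}{4973139} + \frac{702827}{469203} = \frac{1152788426026}{777803912739}$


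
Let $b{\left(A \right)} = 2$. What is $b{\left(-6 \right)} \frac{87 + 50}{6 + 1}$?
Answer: $\frac{274}{7} \approx 39.143$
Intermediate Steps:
$b{\left(-6 \right)} \frac{87 + 50}{6 + 1} = 2 \frac{87 + 50}{6 + 1} = 2 \cdot \frac{137}{7} = \frac{274}{7}$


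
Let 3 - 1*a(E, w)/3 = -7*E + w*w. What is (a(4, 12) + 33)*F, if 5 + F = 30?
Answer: -7650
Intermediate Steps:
a(E, w) = 9 - 3*w² + 21*E (a(E, w) = 9 - 3*(-7*E + w*w) = 9 - 3*(-7*E + w²) = 9 - 3*(w² - 7*E) = 9 + (-3*w² + 21*E) = 9 - 3*w² + 21*E)
F = 25 (F = -5 + 30 = 25)
(a(4, 12) + 33)*F = ((9 - 3*12² + 21*4) + 33)*25 = ((9 - 3*144 + 84) + 33)*25 = ((9 - 432 + 84) + 33)*25 = (-339 + 33)*25 = -306*25 = -7650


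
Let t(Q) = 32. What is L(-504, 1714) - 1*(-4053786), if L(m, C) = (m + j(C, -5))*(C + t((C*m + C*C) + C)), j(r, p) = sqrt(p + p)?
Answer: 3173802 + 1746*I*sqrt(10) ≈ 3.1738e+6 + 5521.3*I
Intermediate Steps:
j(r, p) = sqrt(2)*sqrt(p) (j(r, p) = sqrt(2*p) = sqrt(2)*sqrt(p))
L(m, C) = (32 + C)*(m + I*sqrt(10)) (L(m, C) = (m + sqrt(2)*sqrt(-5))*(C + 32) = (m + sqrt(2)*(I*sqrt(5)))*(32 + C) = (m + I*sqrt(10))*(32 + C) = (32 + C)*(m + I*sqrt(10)))
L(-504, 1714) - 1*(-4053786) = (32*(-504) + 1714*(-504) + 32*I*sqrt(10) + I*1714*sqrt(10)) - 1*(-4053786) = (-16128 - 863856 + 32*I*sqrt(10) + 1714*I*sqrt(10)) + 4053786 = (-879984 + 1746*I*sqrt(10)) + 4053786 = 3173802 + 1746*I*sqrt(10)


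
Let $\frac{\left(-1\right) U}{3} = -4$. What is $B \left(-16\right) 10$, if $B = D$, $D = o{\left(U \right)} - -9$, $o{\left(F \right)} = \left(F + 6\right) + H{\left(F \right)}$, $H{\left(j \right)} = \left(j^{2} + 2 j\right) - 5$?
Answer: $-30400$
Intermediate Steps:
$H{\left(j \right)} = -5 + j^{2} + 2 j$
$U = 12$ ($U = \left(-3\right) \left(-4\right) = 12$)
$o{\left(F \right)} = 1 + F^{2} + 3 F$ ($o{\left(F \right)} = \left(F + 6\right) + \left(-5 + F^{2} + 2 F\right) = \left(6 + F\right) + \left(-5 + F^{2} + 2 F\right) = 1 + F^{2} + 3 F$)
$D = 190$ ($D = \left(1 + 12^{2} + 3 \cdot 12\right) - -9 = \left(1 + 144 + 36\right) + 9 = 181 + 9 = 190$)
$B = 190$
$B \left(-16\right) 10 = 190 \left(-16\right) 10 = \left(-3040\right) 10 = -30400$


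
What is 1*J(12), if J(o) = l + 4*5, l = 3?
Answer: 23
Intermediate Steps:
J(o) = 23 (J(o) = 3 + 4*5 = 3 + 20 = 23)
1*J(12) = 1*23 = 23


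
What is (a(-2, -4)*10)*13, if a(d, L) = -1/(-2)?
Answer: 65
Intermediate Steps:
a(d, L) = ½ (a(d, L) = -1*(-½) = ½)
(a(-2, -4)*10)*13 = ((½)*10)*13 = 5*13 = 65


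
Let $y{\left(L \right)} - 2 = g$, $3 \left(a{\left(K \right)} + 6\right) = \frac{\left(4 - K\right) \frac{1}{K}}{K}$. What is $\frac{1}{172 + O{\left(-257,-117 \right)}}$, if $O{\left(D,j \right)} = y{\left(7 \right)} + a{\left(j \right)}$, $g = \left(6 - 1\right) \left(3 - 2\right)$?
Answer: $\frac{41067}{7104712} \approx 0.0057802$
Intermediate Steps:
$g = 5$ ($g = 5 \cdot 1 = 5$)
$a{\left(K \right)} = -6 + \frac{4 - K}{3 K^{2}}$ ($a{\left(K \right)} = -6 + \frac{\frac{4 - K}{K} \frac{1}{K}}{3} = -6 + \frac{\frac{1}{K^{2}} \left(4 - K\right)}{3} = -6 + \frac{4 - K}{3 K^{2}}$)
$y{\left(L \right)} = 7$ ($y{\left(L \right)} = 2 + 5 = 7$)
$O{\left(D,j \right)} = 7 + \frac{4 - j - 18 j^{2}}{3 j^{2}}$
$\frac{1}{172 + O{\left(-257,-117 \right)}} = \frac{1}{172 + \frac{4 - -117 + 3 \left(-117\right)^{2}}{3 \cdot 13689}} = \frac{1}{172 + \frac{1}{3} \cdot \frac{1}{13689} \left(4 + 117 + 3 \cdot 13689\right)} = \frac{1}{172 + \frac{1}{3} \cdot \frac{1}{13689} \left(4 + 117 + 41067\right)} = \frac{1}{172 + \frac{1}{3} \cdot \frac{1}{13689} \cdot 41188} = \frac{1}{172 + \frac{41188}{41067}} = \frac{1}{\frac{7104712}{41067}} = \frac{41067}{7104712}$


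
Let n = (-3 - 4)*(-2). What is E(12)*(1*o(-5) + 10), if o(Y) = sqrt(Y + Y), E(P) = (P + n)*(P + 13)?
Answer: 6500 + 650*I*sqrt(10) ≈ 6500.0 + 2055.5*I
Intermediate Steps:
n = 14 (n = -7*(-2) = 14)
E(P) = (13 + P)*(14 + P) (E(P) = (P + 14)*(P + 13) = (14 + P)*(13 + P) = (13 + P)*(14 + P))
o(Y) = sqrt(2)*sqrt(Y) (o(Y) = sqrt(2*Y) = sqrt(2)*sqrt(Y))
E(12)*(1*o(-5) + 10) = (182 + 12**2 + 27*12)*(1*(sqrt(2)*sqrt(-5)) + 10) = (182 + 144 + 324)*(1*(sqrt(2)*(I*sqrt(5))) + 10) = 650*(1*(I*sqrt(10)) + 10) = 650*(I*sqrt(10) + 10) = 650*(10 + I*sqrt(10)) = 6500 + 650*I*sqrt(10)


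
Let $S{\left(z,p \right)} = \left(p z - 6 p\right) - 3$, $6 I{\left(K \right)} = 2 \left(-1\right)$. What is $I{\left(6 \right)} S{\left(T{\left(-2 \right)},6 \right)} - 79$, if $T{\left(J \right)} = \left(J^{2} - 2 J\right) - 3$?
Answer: $-76$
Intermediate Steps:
$I{\left(K \right)} = - \frac{1}{3}$ ($I{\left(K \right)} = \frac{2 \left(-1\right)}{6} = \frac{1}{6} \left(-2\right) = - \frac{1}{3}$)
$T{\left(J \right)} = -3 + J^{2} - 2 J$
$S{\left(z,p \right)} = -3 - 6 p + p z$ ($S{\left(z,p \right)} = \left(- 6 p + p z\right) - 3 = -3 - 6 p + p z$)
$I{\left(6 \right)} S{\left(T{\left(-2 \right)},6 \right)} - 79 = - \frac{-3 - 36 + 6 \left(-3 + \left(-2\right)^{2} - -4\right)}{3} - 79 = - \frac{-3 - 36 + 6 \left(-3 + 4 + 4\right)}{3} - 79 = - \frac{-3 - 36 + 6 \cdot 5}{3} - 79 = - \frac{-3 - 36 + 30}{3} - 79 = \left(- \frac{1}{3}\right) \left(-9\right) - 79 = 3 - 79 = -76$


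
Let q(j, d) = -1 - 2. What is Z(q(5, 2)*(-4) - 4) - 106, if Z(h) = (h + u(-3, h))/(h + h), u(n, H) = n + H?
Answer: -1683/16 ≈ -105.19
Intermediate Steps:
q(j, d) = -3
u(n, H) = H + n
Z(h) = (-3 + 2*h)/(2*h) (Z(h) = (h + (h - 3))/(h + h) = (h + (-3 + h))/((2*h)) = (-3 + 2*h)*(1/(2*h)) = (-3 + 2*h)/(2*h))
Z(q(5, 2)*(-4) - 4) - 106 = (-3/2 + (-3*(-4) - 4))/(-3*(-4) - 4) - 106 = (-3/2 + (12 - 4))/(12 - 4) - 106 = (-3/2 + 8)/8 - 106 = (⅛)*(13/2) - 106 = 13/16 - 106 = -1683/16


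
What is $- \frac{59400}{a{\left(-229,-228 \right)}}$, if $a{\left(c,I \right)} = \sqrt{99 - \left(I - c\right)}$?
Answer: $- \frac{29700 \sqrt{2}}{7} \approx -6000.3$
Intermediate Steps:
$a{\left(c,I \right)} = \sqrt{99 + c - I}$
$- \frac{59400}{a{\left(-229,-228 \right)}} = - \frac{59400}{\sqrt{99 - 229 - -228}} = - \frac{59400}{\sqrt{99 - 229 + 228}} = - \frac{59400}{\sqrt{98}} = - \frac{59400}{7 \sqrt{2}} = - 59400 \frac{\sqrt{2}}{14} = - \frac{29700 \sqrt{2}}{7}$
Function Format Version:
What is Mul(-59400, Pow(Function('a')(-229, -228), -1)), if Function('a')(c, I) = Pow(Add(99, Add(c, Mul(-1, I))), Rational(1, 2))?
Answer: Mul(Rational(-29700, 7), Pow(2, Rational(1, 2))) ≈ -6000.3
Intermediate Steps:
Function('a')(c, I) = Pow(Add(99, c, Mul(-1, I)), Rational(1, 2))
Mul(-59400, Pow(Function('a')(-229, -228), -1)) = Mul(-59400, Pow(Pow(Add(99, -229, Mul(-1, -228)), Rational(1, 2)), -1)) = Mul(-59400, Pow(Pow(Add(99, -229, 228), Rational(1, 2)), -1)) = Mul(-59400, Pow(Pow(98, Rational(1, 2)), -1)) = Mul(-59400, Pow(Mul(7, Pow(2, Rational(1, 2))), -1)) = Mul(-59400, Mul(Rational(1, 14), Pow(2, Rational(1, 2)))) = Mul(Rational(-29700, 7), Pow(2, Rational(1, 2)))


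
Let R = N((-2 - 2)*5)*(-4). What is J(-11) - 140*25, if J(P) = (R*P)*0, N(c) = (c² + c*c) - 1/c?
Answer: -3500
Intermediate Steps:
N(c) = -1/c + 2*c² (N(c) = (c² + c²) - 1/c = 2*c² - 1/c = -1/c + 2*c²)
R = -16001/5 (R = ((-1 + 2*((-2 - 2)*5)³)/(((-2 - 2)*5)))*(-4) = ((-1 + 2*(-4*5)³)/((-4*5)))*(-4) = ((-1 + 2*(-20)³)/(-20))*(-4) = -(-1 + 2*(-8000))/20*(-4) = -(-1 - 16000)/20*(-4) = -1/20*(-16001)*(-4) = (16001/20)*(-4) = -16001/5 ≈ -3200.2)
J(P) = 0 (J(P) = -16001*P/5*0 = 0)
J(-11) - 140*25 = 0 - 140*25 = 0 - 3500 = -3500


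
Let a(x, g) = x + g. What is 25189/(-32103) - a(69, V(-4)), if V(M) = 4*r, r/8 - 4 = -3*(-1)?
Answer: -9431368/32103 ≈ -293.78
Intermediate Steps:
r = 56 (r = 32 + 8*(-3*(-1)) = 32 + 8*3 = 32 + 24 = 56)
V(M) = 224 (V(M) = 4*56 = 224)
a(x, g) = g + x
25189/(-32103) - a(69, V(-4)) = 25189/(-32103) - (224 + 69) = 25189*(-1/32103) - 1*293 = -25189/32103 - 293 = -9431368/32103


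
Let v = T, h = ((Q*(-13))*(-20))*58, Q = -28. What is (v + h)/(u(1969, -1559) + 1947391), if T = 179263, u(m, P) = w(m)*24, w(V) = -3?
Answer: -242977/1947319 ≈ -0.12478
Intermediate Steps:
u(m, P) = -72 (u(m, P) = -3*24 = -72)
h = -422240 (h = (-28*(-13)*(-20))*58 = (364*(-20))*58 = -7280*58 = -422240)
v = 179263
(v + h)/(u(1969, -1559) + 1947391) = (179263 - 422240)/(-72 + 1947391) = -242977/1947319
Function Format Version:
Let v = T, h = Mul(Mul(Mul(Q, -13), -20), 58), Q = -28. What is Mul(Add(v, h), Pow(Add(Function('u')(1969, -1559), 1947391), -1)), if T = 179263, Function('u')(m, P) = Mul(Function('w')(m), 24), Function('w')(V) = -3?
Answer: Rational(-242977, 1947319) ≈ -0.12478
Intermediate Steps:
Function('u')(m, P) = -72 (Function('u')(m, P) = Mul(-3, 24) = -72)
h = -422240 (h = Mul(Mul(Mul(-28, -13), -20), 58) = Mul(Mul(364, -20), 58) = Mul(-7280, 58) = -422240)
v = 179263
Mul(Add(v, h), Pow(Add(Function('u')(1969, -1559), 1947391), -1)) = Mul(Add(179263, -422240), Pow(Add(-72, 1947391), -1)) = Mul(-242977, Pow(1947319, -1)) = Mul(-242977, Rational(1, 1947319)) = Rational(-242977, 1947319)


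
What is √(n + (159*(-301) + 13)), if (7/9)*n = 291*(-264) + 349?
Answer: I*√146171 ≈ 382.32*I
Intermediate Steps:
n = -98325 (n = 9*(291*(-264) + 349)/7 = 9*(-76824 + 349)/7 = (9/7)*(-76475) = -98325)
√(n + (159*(-301) + 13)) = √(-98325 + (159*(-301) + 13)) = √(-98325 + (-47859 + 13)) = √(-98325 - 47846) = √(-146171) = I*√146171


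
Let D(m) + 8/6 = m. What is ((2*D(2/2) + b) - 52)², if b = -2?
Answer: 26896/9 ≈ 2988.4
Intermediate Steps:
D(m) = -4/3 + m
((2*D(2/2) + b) - 52)² = ((2*(-4/3 + 2/2) - 2) - 52)² = ((2*(-4/3 + 2*(½)) - 2) - 52)² = ((2*(-4/3 + 1) - 2) - 52)² = ((2*(-⅓) - 2) - 52)² = ((-⅔ - 2) - 52)² = (-8/3 - 52)² = (-164/3)² = 26896/9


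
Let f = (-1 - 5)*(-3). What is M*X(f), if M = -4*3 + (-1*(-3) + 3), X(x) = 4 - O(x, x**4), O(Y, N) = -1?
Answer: -30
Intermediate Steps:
f = 18 (f = -6*(-3) = 18)
X(x) = 5 (X(x) = 4 - 1*(-1) = 4 + 1 = 5)
M = -6 (M = -12 + (3 + 3) = -12 + 6 = -6)
M*X(f) = -6*5 = -30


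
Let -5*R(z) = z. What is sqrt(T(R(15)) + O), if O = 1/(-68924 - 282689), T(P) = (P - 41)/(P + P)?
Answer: 7*sqrt(166524268413)/1054839 ≈ 2.7080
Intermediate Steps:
R(z) = -z/5
T(P) = (-41 + P)/(2*P) (T(P) = (-41 + P)/((2*P)) = (1/(2*P))*(-41 + P) = (-41 + P)/(2*P))
O = -1/351613 (O = 1/(-351613) = -1/351613 ≈ -2.8440e-6)
sqrt(T(R(15)) + O) = sqrt((-41 - 1/5*15)/(2*((-1/5*15))) - 1/351613) = sqrt((1/2)*(-41 - 3)/(-3) - 1/351613) = sqrt((1/2)*(-1/3)*(-44) - 1/351613) = sqrt(22/3 - 1/351613) = sqrt(7735483/1054839) = 7*sqrt(166524268413)/1054839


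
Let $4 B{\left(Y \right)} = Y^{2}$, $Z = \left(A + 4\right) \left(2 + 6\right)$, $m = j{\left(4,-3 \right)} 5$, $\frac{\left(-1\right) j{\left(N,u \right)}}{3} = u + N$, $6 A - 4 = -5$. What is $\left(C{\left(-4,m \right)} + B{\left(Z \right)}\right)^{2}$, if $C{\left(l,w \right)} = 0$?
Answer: $\frac{4477456}{81} \approx 55277.0$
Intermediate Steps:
$A = - \frac{1}{6}$ ($A = \frac{2}{3} + \frac{1}{6} \left(-5\right) = \frac{2}{3} - \frac{5}{6} = - \frac{1}{6} \approx -0.16667$)
$j{\left(N,u \right)} = - 3 N - 3 u$ ($j{\left(N,u \right)} = - 3 \left(u + N\right) = - 3 \left(N + u\right) = - 3 N - 3 u$)
$m = -15$ ($m = \left(\left(-3\right) 4 - -9\right) 5 = \left(-12 + 9\right) 5 = \left(-3\right) 5 = -15$)
$Z = \frac{92}{3}$ ($Z = \left(- \frac{1}{6} + 4\right) \left(2 + 6\right) = \frac{23}{6} \cdot 8 = \frac{92}{3} \approx 30.667$)
$B{\left(Y \right)} = \frac{Y^{2}}{4}$
$\left(C{\left(-4,m \right)} + B{\left(Z \right)}\right)^{2} = \left(0 + \frac{\left(\frac{92}{3}\right)^{2}}{4}\right)^{2} = \left(0 + \frac{1}{4} \cdot \frac{8464}{9}\right)^{2} = \left(0 + \frac{2116}{9}\right)^{2} = \left(\frac{2116}{9}\right)^{2} = \frac{4477456}{81}$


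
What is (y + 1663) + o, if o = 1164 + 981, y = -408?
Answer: 3400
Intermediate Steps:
o = 2145
(y + 1663) + o = (-408 + 1663) + 2145 = 1255 + 2145 = 3400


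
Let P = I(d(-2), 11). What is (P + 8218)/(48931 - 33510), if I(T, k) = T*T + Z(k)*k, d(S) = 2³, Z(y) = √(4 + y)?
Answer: 8282/15421 + 11*√15/15421 ≈ 0.53982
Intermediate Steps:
d(S) = 8
I(T, k) = T² + k*√(4 + k) (I(T, k) = T*T + √(4 + k)*k = T² + k*√(4 + k))
P = 64 + 11*√15 (P = 8² + 11*√(4 + 11) = 64 + 11*√15 ≈ 106.60)
(P + 8218)/(48931 - 33510) = ((64 + 11*√15) + 8218)/(48931 - 33510) = (8282 + 11*√15)/15421 = (8282 + 11*√15)*(1/15421) = 8282/15421 + 11*√15/15421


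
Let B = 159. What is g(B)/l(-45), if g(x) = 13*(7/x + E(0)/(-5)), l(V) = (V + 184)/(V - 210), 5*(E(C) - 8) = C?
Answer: 273377/7367 ≈ 37.108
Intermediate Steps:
E(C) = 8 + C/5
l(V) = (184 + V)/(-210 + V)
g(x) = -104/5 + 91/x (g(x) = 13*(7/x + (8 + (⅕)*0)/(-5)) = 13*(7/x + (8 + 0)*(-⅕)) = 13*(7/x + 8*(-⅕)) = 13*(7/x - 8/5) = 13*(-8/5 + 7/x) = -104/5 + 91/x)
g(B)/l(-45) = (-104/5 + 91/159)/(((184 - 45)/(-210 - 45))) = (-104/5 + 91*(1/159))/((139/(-255))) = (-104/5 + 91/159)/((-1/255*139)) = -16081/(795*(-139/255)) = -16081/795*(-255/139) = 273377/7367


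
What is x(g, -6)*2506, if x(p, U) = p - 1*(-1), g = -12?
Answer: -27566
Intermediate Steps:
x(p, U) = 1 + p (x(p, U) = p + 1 = 1 + p)
x(g, -6)*2506 = (1 - 12)*2506 = -11*2506 = -27566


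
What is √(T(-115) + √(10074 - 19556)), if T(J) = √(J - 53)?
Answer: √I*√(√9482 + 2*√42) ≈ 7.4276 + 7.4276*I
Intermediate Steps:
T(J) = √(-53 + J)
√(T(-115) + √(10074 - 19556)) = √(√(-53 - 115) + √(10074 - 19556)) = √(√(-168) + √(-9482)) = √(2*I*√42 + I*√9482) = √(I*√9482 + 2*I*√42)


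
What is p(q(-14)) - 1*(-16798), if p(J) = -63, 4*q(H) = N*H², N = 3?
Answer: 16735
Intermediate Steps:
q(H) = 3*H²/4 (q(H) = (3*H²)/4 = 3*H²/4)
p(q(-14)) - 1*(-16798) = -63 - 1*(-16798) = -63 + 16798 = 16735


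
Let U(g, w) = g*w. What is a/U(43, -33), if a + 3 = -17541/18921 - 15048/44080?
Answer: 2602371/865131190 ≈ 0.0030081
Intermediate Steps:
a = -7807113/1829030 (a = -3 + (-17541/18921 - 15048/44080) = -3 + (-17541*1/18921 - 15048*1/44080) = -3 + (-5847/6307 - 99/290) = -3 - 2320023/1829030 = -7807113/1829030 ≈ -4.2684)
a/U(43, -33) = -7807113/(1829030*(43*(-33))) = -7807113/1829030/(-1419) = -7807113/1829030*(-1/1419) = 2602371/865131190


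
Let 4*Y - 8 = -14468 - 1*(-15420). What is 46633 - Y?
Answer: 46393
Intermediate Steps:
Y = 240 (Y = 2 + (-14468 - 1*(-15420))/4 = 2 + (-14468 + 15420)/4 = 2 + (¼)*952 = 2 + 238 = 240)
46633 - Y = 46633 - 1*240 = 46633 - 240 = 46393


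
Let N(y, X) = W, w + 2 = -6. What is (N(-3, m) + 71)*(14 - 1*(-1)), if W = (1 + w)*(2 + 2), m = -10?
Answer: 645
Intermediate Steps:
w = -8 (w = -2 - 6 = -8)
W = -28 (W = (1 - 8)*(2 + 2) = -7*4 = -28)
N(y, X) = -28
(N(-3, m) + 71)*(14 - 1*(-1)) = (-28 + 71)*(14 - 1*(-1)) = 43*(14 + 1) = 43*15 = 645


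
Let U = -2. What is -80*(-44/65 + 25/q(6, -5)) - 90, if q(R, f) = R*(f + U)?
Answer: 3214/273 ≈ 11.773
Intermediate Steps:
q(R, f) = R*(-2 + f) (q(R, f) = R*(f - 2) = R*(-2 + f))
-80*(-44/65 + 25/q(6, -5)) - 90 = -80*(-44/65 + 25/((6*(-2 - 5)))) - 90 = -80*(-44*1/65 + 25/((6*(-7)))) - 90 = -80*(-44/65 + 25/(-42)) - 90 = -80*(-44/65 + 25*(-1/42)) - 90 = -80*(-44/65 - 25/42) - 90 = -80*(-3473/2730) - 90 = 27784/273 - 90 = 3214/273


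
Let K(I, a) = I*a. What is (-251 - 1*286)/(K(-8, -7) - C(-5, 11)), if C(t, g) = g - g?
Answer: -537/56 ≈ -9.5893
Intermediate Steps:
C(t, g) = 0
(-251 - 1*286)/(K(-8, -7) - C(-5, 11)) = (-251 - 1*286)/(-8*(-7) - 1*0) = (-251 - 286)/(56 + 0) = -537/56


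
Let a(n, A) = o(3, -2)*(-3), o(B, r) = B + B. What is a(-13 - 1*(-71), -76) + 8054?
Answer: 8036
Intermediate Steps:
o(B, r) = 2*B
a(n, A) = -18 (a(n, A) = (2*3)*(-3) = 6*(-3) = -18)
a(-13 - 1*(-71), -76) + 8054 = -18 + 8054 = 8036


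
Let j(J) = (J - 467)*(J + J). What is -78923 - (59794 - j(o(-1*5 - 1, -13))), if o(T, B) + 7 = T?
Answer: -126237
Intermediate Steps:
o(T, B) = -7 + T
j(J) = 2*J*(-467 + J) (j(J) = (-467 + J)*(2*J) = 2*J*(-467 + J))
-78923 - (59794 - j(o(-1*5 - 1, -13))) = -78923 - (59794 - 2*(-7 + (-1*5 - 1))*(-467 + (-7 + (-1*5 - 1)))) = -78923 - (59794 - 2*(-7 + (-5 - 1))*(-467 + (-7 + (-5 - 1)))) = -78923 - (59794 - 2*(-7 - 6)*(-467 + (-7 - 6))) = -78923 - (59794 - 2*(-13)*(-467 - 13)) = -78923 - (59794 - 2*(-13)*(-480)) = -78923 - (59794 - 1*12480) = -78923 - (59794 - 12480) = -78923 - 1*47314 = -78923 - 47314 = -126237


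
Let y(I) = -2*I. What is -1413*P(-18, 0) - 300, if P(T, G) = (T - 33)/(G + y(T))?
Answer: 6807/4 ≈ 1701.8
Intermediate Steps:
P(T, G) = (-33 + T)/(G - 2*T) (P(T, G) = (T - 33)/(G - 2*T) = (-33 + T)/(G - 2*T))
-1413*P(-18, 0) - 300 = -1413*(-33 - 18)/(0 - 2*(-18)) - 300 = -1413*(-51)/(0 + 36) - 300 = -1413*(-51)/36 - 300 = -157*(-51)/4 - 300 = -1413*(-17/12) - 300 = 8007/4 - 300 = 6807/4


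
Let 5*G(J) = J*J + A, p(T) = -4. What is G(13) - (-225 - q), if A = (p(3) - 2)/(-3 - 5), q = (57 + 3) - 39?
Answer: 5599/20 ≈ 279.95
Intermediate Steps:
q = 21 (q = 60 - 39 = 21)
A = ¾ (A = (-4 - 2)/(-3 - 5) = -6/(-8) = -6*(-⅛) = ¾ ≈ 0.75000)
G(J) = 3/20 + J²/5 (G(J) = (J*J + ¾)/5 = (J² + ¾)/5 = (¾ + J²)/5 = 3/20 + J²/5)
G(13) - (-225 - q) = (3/20 + (⅕)*13²) - (-225 - 1*21) = (3/20 + (⅕)*169) - (-225 - 21) = (3/20 + 169/5) - 1*(-246) = 679/20 + 246 = 5599/20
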